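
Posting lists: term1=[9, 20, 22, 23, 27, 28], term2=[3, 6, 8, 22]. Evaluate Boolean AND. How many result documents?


Boolean AND: find intersection of posting lists
term1 docs: [9, 20, 22, 23, 27, 28]
term2 docs: [3, 6, 8, 22]
Intersection: [22]
|intersection| = 1

1


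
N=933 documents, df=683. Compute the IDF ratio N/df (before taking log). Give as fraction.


IDF ratio = N / df
= 933 / 683
= 933/683

933/683


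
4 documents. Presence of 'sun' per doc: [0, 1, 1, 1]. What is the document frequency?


Checking each document for 'sun':
Doc 1: absent
Doc 2: present
Doc 3: present
Doc 4: present
df = sum of presences = 0 + 1 + 1 + 1 = 3

3


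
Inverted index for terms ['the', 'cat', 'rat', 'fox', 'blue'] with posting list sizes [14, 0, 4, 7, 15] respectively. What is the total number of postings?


Summing posting list sizes:
'the': 14 postings
'cat': 0 postings
'rat': 4 postings
'fox': 7 postings
'blue': 15 postings
Total = 14 + 0 + 4 + 7 + 15 = 40

40


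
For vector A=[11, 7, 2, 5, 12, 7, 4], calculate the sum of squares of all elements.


|A|^2 = sum of squared components
A[0]^2 = 11^2 = 121
A[1]^2 = 7^2 = 49
A[2]^2 = 2^2 = 4
A[3]^2 = 5^2 = 25
A[4]^2 = 12^2 = 144
A[5]^2 = 7^2 = 49
A[6]^2 = 4^2 = 16
Sum = 121 + 49 + 4 + 25 + 144 + 49 + 16 = 408

408


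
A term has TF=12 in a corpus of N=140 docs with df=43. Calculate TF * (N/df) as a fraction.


TF * (N/df)
= 12 * (140/43)
= 12 * 140/43
= 1680/43

1680/43


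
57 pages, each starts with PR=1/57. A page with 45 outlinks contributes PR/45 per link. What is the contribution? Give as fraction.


Initial PR = 1/57 = 1/57
Outlinks = 45
Contribution per link = PR / outlinks
= 1/57 / 45
= 1/2565

1/2565


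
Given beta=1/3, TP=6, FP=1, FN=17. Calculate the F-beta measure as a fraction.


P = TP/(TP+FP) = 6/7 = 6/7
R = TP/(TP+FN) = 6/23 = 6/23
beta^2 = 1/3^2 = 1/9
(1 + beta^2) = 10/9
Numerator = (1+beta^2)*P*R = 40/161
Denominator = beta^2*P + R = 2/21 + 6/23 = 172/483
F_beta = 30/43

30/43


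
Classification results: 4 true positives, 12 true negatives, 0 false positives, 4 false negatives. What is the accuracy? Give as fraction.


Accuracy = (TP + TN) / (TP + TN + FP + FN)
TP + TN = 4 + 12 = 16
Total = 4 + 12 + 0 + 4 = 20
Accuracy = 16 / 20 = 4/5

4/5


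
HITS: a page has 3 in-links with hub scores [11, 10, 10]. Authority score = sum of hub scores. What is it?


Authority = sum of hub scores of in-linkers
In-link 1: hub score = 11
In-link 2: hub score = 10
In-link 3: hub score = 10
Authority = 11 + 10 + 10 = 31

31


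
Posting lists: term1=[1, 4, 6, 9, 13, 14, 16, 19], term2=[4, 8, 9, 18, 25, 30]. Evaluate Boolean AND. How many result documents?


Boolean AND: find intersection of posting lists
term1 docs: [1, 4, 6, 9, 13, 14, 16, 19]
term2 docs: [4, 8, 9, 18, 25, 30]
Intersection: [4, 9]
|intersection| = 2

2


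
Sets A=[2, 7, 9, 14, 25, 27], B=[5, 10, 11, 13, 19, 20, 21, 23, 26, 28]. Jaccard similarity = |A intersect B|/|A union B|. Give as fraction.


A intersect B = []
|A intersect B| = 0
A union B = [2, 5, 7, 9, 10, 11, 13, 14, 19, 20, 21, 23, 25, 26, 27, 28]
|A union B| = 16
Jaccard = 0/16 = 0

0


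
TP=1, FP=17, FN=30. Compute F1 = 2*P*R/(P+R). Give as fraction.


F1 = 2 * P * R / (P + R)
P = TP/(TP+FP) = 1/18 = 1/18
R = TP/(TP+FN) = 1/31 = 1/31
2 * P * R = 2 * 1/18 * 1/31 = 1/279
P + R = 1/18 + 1/31 = 49/558
F1 = 1/279 / 49/558 = 2/49

2/49


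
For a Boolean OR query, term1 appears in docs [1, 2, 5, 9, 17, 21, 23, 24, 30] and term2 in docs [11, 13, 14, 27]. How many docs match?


Boolean OR: find union of posting lists
term1 docs: [1, 2, 5, 9, 17, 21, 23, 24, 30]
term2 docs: [11, 13, 14, 27]
Union: [1, 2, 5, 9, 11, 13, 14, 17, 21, 23, 24, 27, 30]
|union| = 13

13


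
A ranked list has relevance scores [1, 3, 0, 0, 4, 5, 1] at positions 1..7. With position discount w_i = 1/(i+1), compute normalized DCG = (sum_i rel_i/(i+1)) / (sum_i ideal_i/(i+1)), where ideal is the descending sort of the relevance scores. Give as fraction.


Position discount weights w_i = 1/(i+1) for i=1..7:
Weights = [1/2, 1/3, 1/4, 1/5, 1/6, 1/7, 1/8]
Actual relevance: [1, 3, 0, 0, 4, 5, 1]
DCG = 1/2 + 3/3 + 0/4 + 0/5 + 4/6 + 5/7 + 1/8 = 505/168
Ideal relevance (sorted desc): [5, 4, 3, 1, 1, 0, 0]
Ideal DCG = 5/2 + 4/3 + 3/4 + 1/5 + 1/6 + 0/7 + 0/8 = 99/20
nDCG = DCG / ideal_DCG = 505/168 / 99/20 = 2525/4158

2525/4158


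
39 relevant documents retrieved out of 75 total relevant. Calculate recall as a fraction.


Recall = retrieved_relevant / total_relevant
= 39 / 75
= 39 / (39 + 36)
= 13/25

13/25


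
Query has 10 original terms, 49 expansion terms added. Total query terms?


Original terms: 10
Expansion terms: 49
Total = 10 + 49 = 59

59


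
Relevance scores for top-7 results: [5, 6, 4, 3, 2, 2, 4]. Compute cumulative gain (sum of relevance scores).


Cumulative Gain = sum of relevance scores
Position 1: rel=5, running sum=5
Position 2: rel=6, running sum=11
Position 3: rel=4, running sum=15
Position 4: rel=3, running sum=18
Position 5: rel=2, running sum=20
Position 6: rel=2, running sum=22
Position 7: rel=4, running sum=26
CG = 26

26


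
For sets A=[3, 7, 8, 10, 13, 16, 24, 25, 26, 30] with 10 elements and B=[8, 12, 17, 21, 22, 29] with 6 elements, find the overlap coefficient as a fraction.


A intersect B = [8]
|A intersect B| = 1
min(|A|, |B|) = min(10, 6) = 6
Overlap = 1 / 6 = 1/6

1/6


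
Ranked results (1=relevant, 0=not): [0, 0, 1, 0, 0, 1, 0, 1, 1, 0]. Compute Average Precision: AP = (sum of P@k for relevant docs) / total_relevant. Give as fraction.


Computing P@k for each relevant position:
Position 1: not relevant
Position 2: not relevant
Position 3: relevant, P@3 = 1/3 = 1/3
Position 4: not relevant
Position 5: not relevant
Position 6: relevant, P@6 = 2/6 = 1/3
Position 7: not relevant
Position 8: relevant, P@8 = 3/8 = 3/8
Position 9: relevant, P@9 = 4/9 = 4/9
Position 10: not relevant
Sum of P@k = 1/3 + 1/3 + 3/8 + 4/9 = 107/72
AP = 107/72 / 4 = 107/288

107/288


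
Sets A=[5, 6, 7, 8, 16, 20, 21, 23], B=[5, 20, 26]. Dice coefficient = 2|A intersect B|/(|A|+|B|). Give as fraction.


A intersect B = [5, 20]
|A intersect B| = 2
|A| = 8, |B| = 3
Dice = 2*2 / (8+3)
= 4 / 11 = 4/11

4/11


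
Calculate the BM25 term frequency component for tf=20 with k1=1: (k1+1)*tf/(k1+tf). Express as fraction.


BM25 TF component = (k1+1)*tf / (k1+tf)
k1 = 1, tf = 20
Numerator = (1+1)*20 = 40
Denominator = 1 + 20 = 21
= 40/21 = 40/21

40/21


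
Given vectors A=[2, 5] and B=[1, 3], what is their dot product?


Dot product = sum of element-wise products
A[0]*B[0] = 2*1 = 2
A[1]*B[1] = 5*3 = 15
Sum = 2 + 15 = 17

17


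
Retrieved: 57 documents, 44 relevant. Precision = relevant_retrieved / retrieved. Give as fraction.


Precision = relevant_retrieved / total_retrieved
= 44 / 57
= 44 / (44 + 13)
= 44/57

44/57


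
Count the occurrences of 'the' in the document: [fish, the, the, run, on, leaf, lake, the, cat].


Document has 9 words
Scanning for 'the':
Found at positions: [1, 2, 7]
Count = 3

3


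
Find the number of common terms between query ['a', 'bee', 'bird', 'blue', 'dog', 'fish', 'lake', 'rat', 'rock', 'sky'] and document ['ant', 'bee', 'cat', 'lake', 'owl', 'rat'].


Query terms: ['a', 'bee', 'bird', 'blue', 'dog', 'fish', 'lake', 'rat', 'rock', 'sky']
Document terms: ['ant', 'bee', 'cat', 'lake', 'owl', 'rat']
Common terms: ['bee', 'lake', 'rat']
Overlap count = 3

3


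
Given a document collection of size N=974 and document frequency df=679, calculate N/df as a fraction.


IDF ratio = N / df
= 974 / 679
= 974/679

974/679


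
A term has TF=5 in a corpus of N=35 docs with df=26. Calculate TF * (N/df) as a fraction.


TF * (N/df)
= 5 * (35/26)
= 5 * 35/26
= 175/26

175/26


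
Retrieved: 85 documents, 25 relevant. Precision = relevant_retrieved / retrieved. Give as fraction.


Precision = relevant_retrieved / total_retrieved
= 25 / 85
= 25 / (25 + 60)
= 5/17

5/17


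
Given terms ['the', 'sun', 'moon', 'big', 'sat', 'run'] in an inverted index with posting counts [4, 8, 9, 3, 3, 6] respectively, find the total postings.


Summing posting list sizes:
'the': 4 postings
'sun': 8 postings
'moon': 9 postings
'big': 3 postings
'sat': 3 postings
'run': 6 postings
Total = 4 + 8 + 9 + 3 + 3 + 6 = 33

33


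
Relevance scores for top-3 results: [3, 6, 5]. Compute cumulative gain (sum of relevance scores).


Cumulative Gain = sum of relevance scores
Position 1: rel=3, running sum=3
Position 2: rel=6, running sum=9
Position 3: rel=5, running sum=14
CG = 14

14


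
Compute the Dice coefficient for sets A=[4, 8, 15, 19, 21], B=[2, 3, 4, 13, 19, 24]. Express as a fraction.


A intersect B = [4, 19]
|A intersect B| = 2
|A| = 5, |B| = 6
Dice = 2*2 / (5+6)
= 4 / 11 = 4/11

4/11


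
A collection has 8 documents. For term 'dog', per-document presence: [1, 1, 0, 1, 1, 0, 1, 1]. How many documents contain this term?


Checking each document for 'dog':
Doc 1: present
Doc 2: present
Doc 3: absent
Doc 4: present
Doc 5: present
Doc 6: absent
Doc 7: present
Doc 8: present
df = sum of presences = 1 + 1 + 0 + 1 + 1 + 0 + 1 + 1 = 6

6


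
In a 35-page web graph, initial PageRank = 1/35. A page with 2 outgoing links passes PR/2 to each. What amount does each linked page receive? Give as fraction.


Initial PR = 1/35 = 1/35
Outlinks = 2
Contribution per link = PR / outlinks
= 1/35 / 2
= 1/70

1/70


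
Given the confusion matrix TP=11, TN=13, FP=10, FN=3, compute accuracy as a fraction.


Accuracy = (TP + TN) / (TP + TN + FP + FN)
TP + TN = 11 + 13 = 24
Total = 11 + 13 + 10 + 3 = 37
Accuracy = 24 / 37 = 24/37

24/37


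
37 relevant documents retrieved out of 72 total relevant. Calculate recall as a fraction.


Recall = retrieved_relevant / total_relevant
= 37 / 72
= 37 / (37 + 35)
= 37/72

37/72


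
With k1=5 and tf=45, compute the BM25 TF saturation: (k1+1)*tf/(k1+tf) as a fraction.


BM25 TF component = (k1+1)*tf / (k1+tf)
k1 = 5, tf = 45
Numerator = (5+1)*45 = 270
Denominator = 5 + 45 = 50
= 270/50 = 27/5

27/5


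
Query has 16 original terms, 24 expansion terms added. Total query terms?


Original terms: 16
Expansion terms: 24
Total = 16 + 24 = 40

40


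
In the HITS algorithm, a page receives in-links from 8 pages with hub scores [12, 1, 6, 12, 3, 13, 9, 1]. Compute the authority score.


Authority = sum of hub scores of in-linkers
In-link 1: hub score = 12
In-link 2: hub score = 1
In-link 3: hub score = 6
In-link 4: hub score = 12
In-link 5: hub score = 3
In-link 6: hub score = 13
In-link 7: hub score = 9
In-link 8: hub score = 1
Authority = 12 + 1 + 6 + 12 + 3 + 13 + 9 + 1 = 57

57


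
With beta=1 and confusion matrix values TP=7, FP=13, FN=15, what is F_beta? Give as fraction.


P = TP/(TP+FP) = 7/20 = 7/20
R = TP/(TP+FN) = 7/22 = 7/22
beta^2 = 1^2 = 1
(1 + beta^2) = 2
Numerator = (1+beta^2)*P*R = 49/220
Denominator = beta^2*P + R = 7/20 + 7/22 = 147/220
F_beta = 1/3

1/3


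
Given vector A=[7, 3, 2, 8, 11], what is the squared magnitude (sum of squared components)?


|A|^2 = sum of squared components
A[0]^2 = 7^2 = 49
A[1]^2 = 3^2 = 9
A[2]^2 = 2^2 = 4
A[3]^2 = 8^2 = 64
A[4]^2 = 11^2 = 121
Sum = 49 + 9 + 4 + 64 + 121 = 247

247


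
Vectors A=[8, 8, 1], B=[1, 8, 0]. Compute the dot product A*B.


Dot product = sum of element-wise products
A[0]*B[0] = 8*1 = 8
A[1]*B[1] = 8*8 = 64
A[2]*B[2] = 1*0 = 0
Sum = 8 + 64 + 0 = 72

72


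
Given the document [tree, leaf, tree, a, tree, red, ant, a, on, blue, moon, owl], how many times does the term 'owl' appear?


Document has 12 words
Scanning for 'owl':
Found at positions: [11]
Count = 1

1


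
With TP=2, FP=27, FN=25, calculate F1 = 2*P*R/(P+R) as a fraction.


F1 = 2 * P * R / (P + R)
P = TP/(TP+FP) = 2/29 = 2/29
R = TP/(TP+FN) = 2/27 = 2/27
2 * P * R = 2 * 2/29 * 2/27 = 8/783
P + R = 2/29 + 2/27 = 112/783
F1 = 8/783 / 112/783 = 1/14

1/14


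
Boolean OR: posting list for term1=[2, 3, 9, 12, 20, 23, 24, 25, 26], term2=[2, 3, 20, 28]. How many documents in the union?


Boolean OR: find union of posting lists
term1 docs: [2, 3, 9, 12, 20, 23, 24, 25, 26]
term2 docs: [2, 3, 20, 28]
Union: [2, 3, 9, 12, 20, 23, 24, 25, 26, 28]
|union| = 10

10


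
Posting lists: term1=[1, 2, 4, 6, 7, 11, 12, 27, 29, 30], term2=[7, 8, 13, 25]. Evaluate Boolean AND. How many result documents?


Boolean AND: find intersection of posting lists
term1 docs: [1, 2, 4, 6, 7, 11, 12, 27, 29, 30]
term2 docs: [7, 8, 13, 25]
Intersection: [7]
|intersection| = 1

1


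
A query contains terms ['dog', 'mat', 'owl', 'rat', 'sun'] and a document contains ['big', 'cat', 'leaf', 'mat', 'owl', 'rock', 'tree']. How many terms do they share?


Query terms: ['dog', 'mat', 'owl', 'rat', 'sun']
Document terms: ['big', 'cat', 'leaf', 'mat', 'owl', 'rock', 'tree']
Common terms: ['mat', 'owl']
Overlap count = 2

2


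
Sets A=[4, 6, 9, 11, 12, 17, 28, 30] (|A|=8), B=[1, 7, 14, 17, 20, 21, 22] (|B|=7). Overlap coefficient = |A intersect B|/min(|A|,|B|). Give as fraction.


A intersect B = [17]
|A intersect B| = 1
min(|A|, |B|) = min(8, 7) = 7
Overlap = 1 / 7 = 1/7

1/7


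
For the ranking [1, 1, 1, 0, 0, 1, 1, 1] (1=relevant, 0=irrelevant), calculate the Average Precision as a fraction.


Computing P@k for each relevant position:
Position 1: relevant, P@1 = 1/1 = 1
Position 2: relevant, P@2 = 2/2 = 1
Position 3: relevant, P@3 = 3/3 = 1
Position 4: not relevant
Position 5: not relevant
Position 6: relevant, P@6 = 4/6 = 2/3
Position 7: relevant, P@7 = 5/7 = 5/7
Position 8: relevant, P@8 = 6/8 = 3/4
Sum of P@k = 1 + 1 + 1 + 2/3 + 5/7 + 3/4 = 431/84
AP = 431/84 / 6 = 431/504

431/504


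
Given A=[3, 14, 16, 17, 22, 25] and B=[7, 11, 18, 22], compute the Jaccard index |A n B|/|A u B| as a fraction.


A intersect B = [22]
|A intersect B| = 1
A union B = [3, 7, 11, 14, 16, 17, 18, 22, 25]
|A union B| = 9
Jaccard = 1/9 = 1/9

1/9


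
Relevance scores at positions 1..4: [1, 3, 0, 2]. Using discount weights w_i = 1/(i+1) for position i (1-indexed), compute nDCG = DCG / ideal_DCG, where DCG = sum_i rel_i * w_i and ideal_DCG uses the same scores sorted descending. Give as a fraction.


Position discount weights w_i = 1/(i+1) for i=1..4:
Weights = [1/2, 1/3, 1/4, 1/5]
Actual relevance: [1, 3, 0, 2]
DCG = 1/2 + 3/3 + 0/4 + 2/5 = 19/10
Ideal relevance (sorted desc): [3, 2, 1, 0]
Ideal DCG = 3/2 + 2/3 + 1/4 + 0/5 = 29/12
nDCG = DCG / ideal_DCG = 19/10 / 29/12 = 114/145

114/145


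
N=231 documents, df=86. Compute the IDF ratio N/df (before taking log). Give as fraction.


IDF ratio = N / df
= 231 / 86
= 231/86

231/86


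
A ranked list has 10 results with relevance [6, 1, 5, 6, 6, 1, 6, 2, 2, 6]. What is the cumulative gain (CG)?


Cumulative Gain = sum of relevance scores
Position 1: rel=6, running sum=6
Position 2: rel=1, running sum=7
Position 3: rel=5, running sum=12
Position 4: rel=6, running sum=18
Position 5: rel=6, running sum=24
Position 6: rel=1, running sum=25
Position 7: rel=6, running sum=31
Position 8: rel=2, running sum=33
Position 9: rel=2, running sum=35
Position 10: rel=6, running sum=41
CG = 41

41


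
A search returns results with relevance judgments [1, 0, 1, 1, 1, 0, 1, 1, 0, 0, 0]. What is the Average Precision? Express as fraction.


Computing P@k for each relevant position:
Position 1: relevant, P@1 = 1/1 = 1
Position 2: not relevant
Position 3: relevant, P@3 = 2/3 = 2/3
Position 4: relevant, P@4 = 3/4 = 3/4
Position 5: relevant, P@5 = 4/5 = 4/5
Position 6: not relevant
Position 7: relevant, P@7 = 5/7 = 5/7
Position 8: relevant, P@8 = 6/8 = 3/4
Position 9: not relevant
Position 10: not relevant
Position 11: not relevant
Sum of P@k = 1 + 2/3 + 3/4 + 4/5 + 5/7 + 3/4 = 983/210
AP = 983/210 / 6 = 983/1260

983/1260


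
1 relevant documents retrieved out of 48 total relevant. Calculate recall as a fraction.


Recall = retrieved_relevant / total_relevant
= 1 / 48
= 1 / (1 + 47)
= 1/48

1/48


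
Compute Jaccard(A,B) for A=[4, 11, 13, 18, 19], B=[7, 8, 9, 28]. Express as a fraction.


A intersect B = []
|A intersect B| = 0
A union B = [4, 7, 8, 9, 11, 13, 18, 19, 28]
|A union B| = 9
Jaccard = 0/9 = 0

0


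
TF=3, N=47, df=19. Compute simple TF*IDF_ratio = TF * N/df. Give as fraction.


TF * (N/df)
= 3 * (47/19)
= 3 * 47/19
= 141/19

141/19


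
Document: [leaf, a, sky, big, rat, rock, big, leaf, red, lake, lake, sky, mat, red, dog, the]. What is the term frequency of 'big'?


Document has 16 words
Scanning for 'big':
Found at positions: [3, 6]
Count = 2

2


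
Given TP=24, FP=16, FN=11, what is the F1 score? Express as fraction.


F1 = 2 * P * R / (P + R)
P = TP/(TP+FP) = 24/40 = 3/5
R = TP/(TP+FN) = 24/35 = 24/35
2 * P * R = 2 * 3/5 * 24/35 = 144/175
P + R = 3/5 + 24/35 = 9/7
F1 = 144/175 / 9/7 = 16/25

16/25


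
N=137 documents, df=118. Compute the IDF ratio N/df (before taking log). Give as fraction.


IDF ratio = N / df
= 137 / 118
= 137/118

137/118


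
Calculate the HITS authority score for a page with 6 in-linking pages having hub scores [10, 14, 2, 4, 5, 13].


Authority = sum of hub scores of in-linkers
In-link 1: hub score = 10
In-link 2: hub score = 14
In-link 3: hub score = 2
In-link 4: hub score = 4
In-link 5: hub score = 5
In-link 6: hub score = 13
Authority = 10 + 14 + 2 + 4 + 5 + 13 = 48

48


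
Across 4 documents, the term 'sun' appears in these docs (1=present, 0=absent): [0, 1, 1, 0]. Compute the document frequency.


Checking each document for 'sun':
Doc 1: absent
Doc 2: present
Doc 3: present
Doc 4: absent
df = sum of presences = 0 + 1 + 1 + 0 = 2

2


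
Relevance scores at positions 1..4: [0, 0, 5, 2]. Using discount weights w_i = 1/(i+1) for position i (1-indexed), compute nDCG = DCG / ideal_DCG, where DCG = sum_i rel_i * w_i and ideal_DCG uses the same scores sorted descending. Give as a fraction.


Position discount weights w_i = 1/(i+1) for i=1..4:
Weights = [1/2, 1/3, 1/4, 1/5]
Actual relevance: [0, 0, 5, 2]
DCG = 0/2 + 0/3 + 5/4 + 2/5 = 33/20
Ideal relevance (sorted desc): [5, 2, 0, 0]
Ideal DCG = 5/2 + 2/3 + 0/4 + 0/5 = 19/6
nDCG = DCG / ideal_DCG = 33/20 / 19/6 = 99/190

99/190


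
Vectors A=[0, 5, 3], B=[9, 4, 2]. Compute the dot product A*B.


Dot product = sum of element-wise products
A[0]*B[0] = 0*9 = 0
A[1]*B[1] = 5*4 = 20
A[2]*B[2] = 3*2 = 6
Sum = 0 + 20 + 6 = 26

26


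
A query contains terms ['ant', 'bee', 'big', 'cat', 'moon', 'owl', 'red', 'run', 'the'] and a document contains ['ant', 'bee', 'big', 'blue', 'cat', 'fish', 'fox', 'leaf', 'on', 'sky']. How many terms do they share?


Query terms: ['ant', 'bee', 'big', 'cat', 'moon', 'owl', 'red', 'run', 'the']
Document terms: ['ant', 'bee', 'big', 'blue', 'cat', 'fish', 'fox', 'leaf', 'on', 'sky']
Common terms: ['ant', 'bee', 'big', 'cat']
Overlap count = 4

4


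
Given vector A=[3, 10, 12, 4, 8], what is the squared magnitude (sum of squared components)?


|A|^2 = sum of squared components
A[0]^2 = 3^2 = 9
A[1]^2 = 10^2 = 100
A[2]^2 = 12^2 = 144
A[3]^2 = 4^2 = 16
A[4]^2 = 8^2 = 64
Sum = 9 + 100 + 144 + 16 + 64 = 333

333


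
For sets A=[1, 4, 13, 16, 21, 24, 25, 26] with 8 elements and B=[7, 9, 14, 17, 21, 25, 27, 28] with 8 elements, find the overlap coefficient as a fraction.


A intersect B = [21, 25]
|A intersect B| = 2
min(|A|, |B|) = min(8, 8) = 8
Overlap = 2 / 8 = 1/4

1/4


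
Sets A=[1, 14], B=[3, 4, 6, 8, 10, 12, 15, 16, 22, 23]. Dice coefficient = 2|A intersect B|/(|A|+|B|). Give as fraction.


A intersect B = []
|A intersect B| = 0
|A| = 2, |B| = 10
Dice = 2*0 / (2+10)
= 0 / 12 = 0

0


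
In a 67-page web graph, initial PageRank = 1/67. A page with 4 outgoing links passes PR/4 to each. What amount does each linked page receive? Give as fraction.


Initial PR = 1/67 = 1/67
Outlinks = 4
Contribution per link = PR / outlinks
= 1/67 / 4
= 1/268

1/268


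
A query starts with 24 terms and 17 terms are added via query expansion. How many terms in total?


Original terms: 24
Expansion terms: 17
Total = 24 + 17 = 41

41


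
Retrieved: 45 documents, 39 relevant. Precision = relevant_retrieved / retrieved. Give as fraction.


Precision = relevant_retrieved / total_retrieved
= 39 / 45
= 39 / (39 + 6)
= 13/15

13/15


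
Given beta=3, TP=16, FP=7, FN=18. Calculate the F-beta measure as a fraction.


P = TP/(TP+FP) = 16/23 = 16/23
R = TP/(TP+FN) = 16/34 = 8/17
beta^2 = 3^2 = 9
(1 + beta^2) = 10
Numerator = (1+beta^2)*P*R = 1280/391
Denominator = beta^2*P + R = 144/23 + 8/17 = 2632/391
F_beta = 160/329

160/329


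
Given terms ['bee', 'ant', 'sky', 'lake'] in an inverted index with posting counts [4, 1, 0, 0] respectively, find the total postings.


Summing posting list sizes:
'bee': 4 postings
'ant': 1 postings
'sky': 0 postings
'lake': 0 postings
Total = 4 + 1 + 0 + 0 = 5

5


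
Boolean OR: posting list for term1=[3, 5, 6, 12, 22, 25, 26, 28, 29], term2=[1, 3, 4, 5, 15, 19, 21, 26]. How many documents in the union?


Boolean OR: find union of posting lists
term1 docs: [3, 5, 6, 12, 22, 25, 26, 28, 29]
term2 docs: [1, 3, 4, 5, 15, 19, 21, 26]
Union: [1, 3, 4, 5, 6, 12, 15, 19, 21, 22, 25, 26, 28, 29]
|union| = 14

14


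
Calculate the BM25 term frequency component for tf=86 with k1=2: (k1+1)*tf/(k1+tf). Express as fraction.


BM25 TF component = (k1+1)*tf / (k1+tf)
k1 = 2, tf = 86
Numerator = (2+1)*86 = 258
Denominator = 2 + 86 = 88
= 258/88 = 129/44

129/44


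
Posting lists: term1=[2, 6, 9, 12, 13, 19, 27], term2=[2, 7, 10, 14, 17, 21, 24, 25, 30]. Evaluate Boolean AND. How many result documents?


Boolean AND: find intersection of posting lists
term1 docs: [2, 6, 9, 12, 13, 19, 27]
term2 docs: [2, 7, 10, 14, 17, 21, 24, 25, 30]
Intersection: [2]
|intersection| = 1

1


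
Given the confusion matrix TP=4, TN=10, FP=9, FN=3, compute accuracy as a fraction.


Accuracy = (TP + TN) / (TP + TN + FP + FN)
TP + TN = 4 + 10 = 14
Total = 4 + 10 + 9 + 3 = 26
Accuracy = 14 / 26 = 7/13

7/13


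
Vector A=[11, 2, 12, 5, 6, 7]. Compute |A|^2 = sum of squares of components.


|A|^2 = sum of squared components
A[0]^2 = 11^2 = 121
A[1]^2 = 2^2 = 4
A[2]^2 = 12^2 = 144
A[3]^2 = 5^2 = 25
A[4]^2 = 6^2 = 36
A[5]^2 = 7^2 = 49
Sum = 121 + 4 + 144 + 25 + 36 + 49 = 379

379


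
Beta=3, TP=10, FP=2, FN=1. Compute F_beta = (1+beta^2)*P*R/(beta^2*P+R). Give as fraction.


P = TP/(TP+FP) = 10/12 = 5/6
R = TP/(TP+FN) = 10/11 = 10/11
beta^2 = 3^2 = 9
(1 + beta^2) = 10
Numerator = (1+beta^2)*P*R = 250/33
Denominator = beta^2*P + R = 15/2 + 10/11 = 185/22
F_beta = 100/111

100/111


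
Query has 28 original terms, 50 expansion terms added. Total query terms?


Original terms: 28
Expansion terms: 50
Total = 28 + 50 = 78

78


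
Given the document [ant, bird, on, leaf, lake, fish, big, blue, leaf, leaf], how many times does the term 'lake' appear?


Document has 10 words
Scanning for 'lake':
Found at positions: [4]
Count = 1

1


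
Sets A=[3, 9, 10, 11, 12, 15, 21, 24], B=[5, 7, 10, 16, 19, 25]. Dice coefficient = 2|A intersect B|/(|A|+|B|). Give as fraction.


A intersect B = [10]
|A intersect B| = 1
|A| = 8, |B| = 6
Dice = 2*1 / (8+6)
= 2 / 14 = 1/7

1/7


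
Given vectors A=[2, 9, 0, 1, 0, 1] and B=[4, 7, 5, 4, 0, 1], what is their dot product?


Dot product = sum of element-wise products
A[0]*B[0] = 2*4 = 8
A[1]*B[1] = 9*7 = 63
A[2]*B[2] = 0*5 = 0
A[3]*B[3] = 1*4 = 4
A[4]*B[4] = 0*0 = 0
A[5]*B[5] = 1*1 = 1
Sum = 8 + 63 + 0 + 4 + 0 + 1 = 76

76


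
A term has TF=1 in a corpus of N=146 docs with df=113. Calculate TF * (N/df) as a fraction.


TF * (N/df)
= 1 * (146/113)
= 1 * 146/113
= 146/113

146/113


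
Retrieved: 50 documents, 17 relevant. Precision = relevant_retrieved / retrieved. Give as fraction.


Precision = relevant_retrieved / total_retrieved
= 17 / 50
= 17 / (17 + 33)
= 17/50

17/50


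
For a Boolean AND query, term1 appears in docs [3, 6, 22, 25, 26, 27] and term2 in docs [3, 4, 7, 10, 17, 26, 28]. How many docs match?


Boolean AND: find intersection of posting lists
term1 docs: [3, 6, 22, 25, 26, 27]
term2 docs: [3, 4, 7, 10, 17, 26, 28]
Intersection: [3, 26]
|intersection| = 2

2


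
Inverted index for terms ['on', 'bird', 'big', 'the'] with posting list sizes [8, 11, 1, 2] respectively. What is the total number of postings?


Summing posting list sizes:
'on': 8 postings
'bird': 11 postings
'big': 1 postings
'the': 2 postings
Total = 8 + 11 + 1 + 2 = 22

22


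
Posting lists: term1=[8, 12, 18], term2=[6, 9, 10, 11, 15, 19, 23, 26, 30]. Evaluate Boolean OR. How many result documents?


Boolean OR: find union of posting lists
term1 docs: [8, 12, 18]
term2 docs: [6, 9, 10, 11, 15, 19, 23, 26, 30]
Union: [6, 8, 9, 10, 11, 12, 15, 18, 19, 23, 26, 30]
|union| = 12

12


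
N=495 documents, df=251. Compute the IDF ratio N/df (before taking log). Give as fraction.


IDF ratio = N / df
= 495 / 251
= 495/251

495/251


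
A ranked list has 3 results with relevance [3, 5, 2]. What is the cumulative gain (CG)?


Cumulative Gain = sum of relevance scores
Position 1: rel=3, running sum=3
Position 2: rel=5, running sum=8
Position 3: rel=2, running sum=10
CG = 10

10


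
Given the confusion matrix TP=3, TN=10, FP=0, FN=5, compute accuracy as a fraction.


Accuracy = (TP + TN) / (TP + TN + FP + FN)
TP + TN = 3 + 10 = 13
Total = 3 + 10 + 0 + 5 = 18
Accuracy = 13 / 18 = 13/18

13/18


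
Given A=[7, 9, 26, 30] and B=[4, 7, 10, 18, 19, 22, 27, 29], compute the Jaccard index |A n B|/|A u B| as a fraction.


A intersect B = [7]
|A intersect B| = 1
A union B = [4, 7, 9, 10, 18, 19, 22, 26, 27, 29, 30]
|A union B| = 11
Jaccard = 1/11 = 1/11

1/11


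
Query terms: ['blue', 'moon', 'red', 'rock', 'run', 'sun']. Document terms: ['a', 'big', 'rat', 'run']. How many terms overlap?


Query terms: ['blue', 'moon', 'red', 'rock', 'run', 'sun']
Document terms: ['a', 'big', 'rat', 'run']
Common terms: ['run']
Overlap count = 1

1


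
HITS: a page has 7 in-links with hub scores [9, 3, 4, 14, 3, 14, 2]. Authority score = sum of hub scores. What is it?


Authority = sum of hub scores of in-linkers
In-link 1: hub score = 9
In-link 2: hub score = 3
In-link 3: hub score = 4
In-link 4: hub score = 14
In-link 5: hub score = 3
In-link 6: hub score = 14
In-link 7: hub score = 2
Authority = 9 + 3 + 4 + 14 + 3 + 14 + 2 = 49

49


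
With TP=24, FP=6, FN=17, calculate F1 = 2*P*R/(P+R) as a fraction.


F1 = 2 * P * R / (P + R)
P = TP/(TP+FP) = 24/30 = 4/5
R = TP/(TP+FN) = 24/41 = 24/41
2 * P * R = 2 * 4/5 * 24/41 = 192/205
P + R = 4/5 + 24/41 = 284/205
F1 = 192/205 / 284/205 = 48/71

48/71


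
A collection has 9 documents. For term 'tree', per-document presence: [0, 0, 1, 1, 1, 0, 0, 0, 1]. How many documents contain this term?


Checking each document for 'tree':
Doc 1: absent
Doc 2: absent
Doc 3: present
Doc 4: present
Doc 5: present
Doc 6: absent
Doc 7: absent
Doc 8: absent
Doc 9: present
df = sum of presences = 0 + 0 + 1 + 1 + 1 + 0 + 0 + 0 + 1 = 4

4


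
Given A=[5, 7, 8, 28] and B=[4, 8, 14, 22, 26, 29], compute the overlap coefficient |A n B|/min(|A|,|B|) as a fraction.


A intersect B = [8]
|A intersect B| = 1
min(|A|, |B|) = min(4, 6) = 4
Overlap = 1 / 4 = 1/4

1/4


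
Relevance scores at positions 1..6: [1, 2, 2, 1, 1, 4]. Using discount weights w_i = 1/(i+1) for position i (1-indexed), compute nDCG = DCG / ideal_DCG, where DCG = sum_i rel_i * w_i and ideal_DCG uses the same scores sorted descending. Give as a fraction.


Position discount weights w_i = 1/(i+1) for i=1..6:
Weights = [1/2, 1/3, 1/4, 1/5, 1/6, 1/7]
Actual relevance: [1, 2, 2, 1, 1, 4]
DCG = 1/2 + 2/3 + 2/4 + 1/5 + 1/6 + 4/7 = 547/210
Ideal relevance (sorted desc): [4, 2, 2, 1, 1, 1]
Ideal DCG = 4/2 + 2/3 + 2/4 + 1/5 + 1/6 + 1/7 = 386/105
nDCG = DCG / ideal_DCG = 547/210 / 386/105 = 547/772

547/772


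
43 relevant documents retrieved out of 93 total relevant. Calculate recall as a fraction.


Recall = retrieved_relevant / total_relevant
= 43 / 93
= 43 / (43 + 50)
= 43/93

43/93


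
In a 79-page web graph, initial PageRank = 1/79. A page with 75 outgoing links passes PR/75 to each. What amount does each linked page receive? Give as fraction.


Initial PR = 1/79 = 1/79
Outlinks = 75
Contribution per link = PR / outlinks
= 1/79 / 75
= 1/5925

1/5925


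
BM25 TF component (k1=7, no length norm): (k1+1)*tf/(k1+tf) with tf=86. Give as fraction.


BM25 TF component = (k1+1)*tf / (k1+tf)
k1 = 7, tf = 86
Numerator = (7+1)*86 = 688
Denominator = 7 + 86 = 93
= 688/93 = 688/93

688/93


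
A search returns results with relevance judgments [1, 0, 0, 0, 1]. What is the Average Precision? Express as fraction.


Computing P@k for each relevant position:
Position 1: relevant, P@1 = 1/1 = 1
Position 2: not relevant
Position 3: not relevant
Position 4: not relevant
Position 5: relevant, P@5 = 2/5 = 2/5
Sum of P@k = 1 + 2/5 = 7/5
AP = 7/5 / 2 = 7/10

7/10


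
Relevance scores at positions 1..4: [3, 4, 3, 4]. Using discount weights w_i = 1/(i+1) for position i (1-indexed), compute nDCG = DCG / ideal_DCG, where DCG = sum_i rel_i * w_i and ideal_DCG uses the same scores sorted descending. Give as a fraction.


Position discount weights w_i = 1/(i+1) for i=1..4:
Weights = [1/2, 1/3, 1/4, 1/5]
Actual relevance: [3, 4, 3, 4]
DCG = 3/2 + 4/3 + 3/4 + 4/5 = 263/60
Ideal relevance (sorted desc): [4, 4, 3, 3]
Ideal DCG = 4/2 + 4/3 + 3/4 + 3/5 = 281/60
nDCG = DCG / ideal_DCG = 263/60 / 281/60 = 263/281

263/281


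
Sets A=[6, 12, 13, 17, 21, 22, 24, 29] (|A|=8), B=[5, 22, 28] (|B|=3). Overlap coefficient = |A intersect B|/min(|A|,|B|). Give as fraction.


A intersect B = [22]
|A intersect B| = 1
min(|A|, |B|) = min(8, 3) = 3
Overlap = 1 / 3 = 1/3

1/3


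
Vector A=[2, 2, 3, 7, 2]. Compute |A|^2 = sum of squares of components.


|A|^2 = sum of squared components
A[0]^2 = 2^2 = 4
A[1]^2 = 2^2 = 4
A[2]^2 = 3^2 = 9
A[3]^2 = 7^2 = 49
A[4]^2 = 2^2 = 4
Sum = 4 + 4 + 9 + 49 + 4 = 70

70


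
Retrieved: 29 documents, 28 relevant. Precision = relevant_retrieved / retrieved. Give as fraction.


Precision = relevant_retrieved / total_retrieved
= 28 / 29
= 28 / (28 + 1)
= 28/29

28/29


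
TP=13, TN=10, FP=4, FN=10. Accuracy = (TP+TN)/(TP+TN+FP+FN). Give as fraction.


Accuracy = (TP + TN) / (TP + TN + FP + FN)
TP + TN = 13 + 10 = 23
Total = 13 + 10 + 4 + 10 = 37
Accuracy = 23 / 37 = 23/37

23/37


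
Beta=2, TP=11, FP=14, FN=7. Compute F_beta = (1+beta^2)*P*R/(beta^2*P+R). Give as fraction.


P = TP/(TP+FP) = 11/25 = 11/25
R = TP/(TP+FN) = 11/18 = 11/18
beta^2 = 2^2 = 4
(1 + beta^2) = 5
Numerator = (1+beta^2)*P*R = 121/90
Denominator = beta^2*P + R = 44/25 + 11/18 = 1067/450
F_beta = 55/97

55/97


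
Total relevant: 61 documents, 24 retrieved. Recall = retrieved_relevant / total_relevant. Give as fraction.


Recall = retrieved_relevant / total_relevant
= 24 / 61
= 24 / (24 + 37)
= 24/61

24/61


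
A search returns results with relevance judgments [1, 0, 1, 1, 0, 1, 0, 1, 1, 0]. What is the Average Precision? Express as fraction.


Computing P@k for each relevant position:
Position 1: relevant, P@1 = 1/1 = 1
Position 2: not relevant
Position 3: relevant, P@3 = 2/3 = 2/3
Position 4: relevant, P@4 = 3/4 = 3/4
Position 5: not relevant
Position 6: relevant, P@6 = 4/6 = 2/3
Position 7: not relevant
Position 8: relevant, P@8 = 5/8 = 5/8
Position 9: relevant, P@9 = 6/9 = 2/3
Position 10: not relevant
Sum of P@k = 1 + 2/3 + 3/4 + 2/3 + 5/8 + 2/3 = 35/8
AP = 35/8 / 6 = 35/48

35/48


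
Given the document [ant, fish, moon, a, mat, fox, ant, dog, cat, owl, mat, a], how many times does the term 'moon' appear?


Document has 12 words
Scanning for 'moon':
Found at positions: [2]
Count = 1

1


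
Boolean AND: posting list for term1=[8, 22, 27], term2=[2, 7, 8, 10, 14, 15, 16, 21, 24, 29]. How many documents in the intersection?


Boolean AND: find intersection of posting lists
term1 docs: [8, 22, 27]
term2 docs: [2, 7, 8, 10, 14, 15, 16, 21, 24, 29]
Intersection: [8]
|intersection| = 1

1


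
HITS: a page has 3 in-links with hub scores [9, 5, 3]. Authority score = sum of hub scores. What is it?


Authority = sum of hub scores of in-linkers
In-link 1: hub score = 9
In-link 2: hub score = 5
In-link 3: hub score = 3
Authority = 9 + 5 + 3 = 17

17


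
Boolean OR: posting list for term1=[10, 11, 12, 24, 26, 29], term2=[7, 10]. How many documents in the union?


Boolean OR: find union of posting lists
term1 docs: [10, 11, 12, 24, 26, 29]
term2 docs: [7, 10]
Union: [7, 10, 11, 12, 24, 26, 29]
|union| = 7

7


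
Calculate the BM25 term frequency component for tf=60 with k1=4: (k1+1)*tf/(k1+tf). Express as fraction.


BM25 TF component = (k1+1)*tf / (k1+tf)
k1 = 4, tf = 60
Numerator = (4+1)*60 = 300
Denominator = 4 + 60 = 64
= 300/64 = 75/16

75/16


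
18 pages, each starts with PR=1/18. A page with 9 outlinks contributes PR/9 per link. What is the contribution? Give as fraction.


Initial PR = 1/18 = 1/18
Outlinks = 9
Contribution per link = PR / outlinks
= 1/18 / 9
= 1/162

1/162


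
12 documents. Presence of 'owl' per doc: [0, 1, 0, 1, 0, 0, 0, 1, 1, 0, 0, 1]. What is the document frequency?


Checking each document for 'owl':
Doc 1: absent
Doc 2: present
Doc 3: absent
Doc 4: present
Doc 5: absent
Doc 6: absent
Doc 7: absent
Doc 8: present
Doc 9: present
Doc 10: absent
Doc 11: absent
Doc 12: present
df = sum of presences = 0 + 1 + 0 + 1 + 0 + 0 + 0 + 1 + 1 + 0 + 0 + 1 = 5

5


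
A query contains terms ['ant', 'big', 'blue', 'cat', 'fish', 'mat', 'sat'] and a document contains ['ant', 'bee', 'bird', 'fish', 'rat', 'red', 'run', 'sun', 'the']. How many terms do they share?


Query terms: ['ant', 'big', 'blue', 'cat', 'fish', 'mat', 'sat']
Document terms: ['ant', 'bee', 'bird', 'fish', 'rat', 'red', 'run', 'sun', 'the']
Common terms: ['ant', 'fish']
Overlap count = 2

2


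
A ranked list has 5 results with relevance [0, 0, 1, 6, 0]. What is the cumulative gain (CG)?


Cumulative Gain = sum of relevance scores
Position 1: rel=0, running sum=0
Position 2: rel=0, running sum=0
Position 3: rel=1, running sum=1
Position 4: rel=6, running sum=7
Position 5: rel=0, running sum=7
CG = 7

7


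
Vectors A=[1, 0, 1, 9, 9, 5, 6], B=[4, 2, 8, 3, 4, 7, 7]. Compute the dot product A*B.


Dot product = sum of element-wise products
A[0]*B[0] = 1*4 = 4
A[1]*B[1] = 0*2 = 0
A[2]*B[2] = 1*8 = 8
A[3]*B[3] = 9*3 = 27
A[4]*B[4] = 9*4 = 36
A[5]*B[5] = 5*7 = 35
A[6]*B[6] = 6*7 = 42
Sum = 4 + 0 + 8 + 27 + 36 + 35 + 42 = 152

152


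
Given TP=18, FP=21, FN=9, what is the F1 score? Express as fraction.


F1 = 2 * P * R / (P + R)
P = TP/(TP+FP) = 18/39 = 6/13
R = TP/(TP+FN) = 18/27 = 2/3
2 * P * R = 2 * 6/13 * 2/3 = 8/13
P + R = 6/13 + 2/3 = 44/39
F1 = 8/13 / 44/39 = 6/11

6/11


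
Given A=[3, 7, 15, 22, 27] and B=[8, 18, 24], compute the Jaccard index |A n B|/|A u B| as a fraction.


A intersect B = []
|A intersect B| = 0
A union B = [3, 7, 8, 15, 18, 22, 24, 27]
|A union B| = 8
Jaccard = 0/8 = 0

0


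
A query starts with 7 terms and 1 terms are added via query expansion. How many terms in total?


Original terms: 7
Expansion terms: 1
Total = 7 + 1 = 8

8


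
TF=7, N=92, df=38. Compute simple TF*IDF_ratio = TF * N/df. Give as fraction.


TF * (N/df)
= 7 * (92/38)
= 7 * 46/19
= 322/19

322/19


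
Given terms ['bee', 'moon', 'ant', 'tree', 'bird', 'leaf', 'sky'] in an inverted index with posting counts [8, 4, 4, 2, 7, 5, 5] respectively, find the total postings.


Summing posting list sizes:
'bee': 8 postings
'moon': 4 postings
'ant': 4 postings
'tree': 2 postings
'bird': 7 postings
'leaf': 5 postings
'sky': 5 postings
Total = 8 + 4 + 4 + 2 + 7 + 5 + 5 = 35

35


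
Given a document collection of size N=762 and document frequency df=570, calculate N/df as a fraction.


IDF ratio = N / df
= 762 / 570
= 127/95

127/95


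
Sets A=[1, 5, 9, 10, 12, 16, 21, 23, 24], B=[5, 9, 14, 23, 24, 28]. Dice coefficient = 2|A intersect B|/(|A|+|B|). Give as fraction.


A intersect B = [5, 9, 23, 24]
|A intersect B| = 4
|A| = 9, |B| = 6
Dice = 2*4 / (9+6)
= 8 / 15 = 8/15

8/15


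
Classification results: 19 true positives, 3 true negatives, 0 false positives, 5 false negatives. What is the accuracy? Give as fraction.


Accuracy = (TP + TN) / (TP + TN + FP + FN)
TP + TN = 19 + 3 = 22
Total = 19 + 3 + 0 + 5 = 27
Accuracy = 22 / 27 = 22/27

22/27


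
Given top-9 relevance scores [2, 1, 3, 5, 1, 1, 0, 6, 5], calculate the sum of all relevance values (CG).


Cumulative Gain = sum of relevance scores
Position 1: rel=2, running sum=2
Position 2: rel=1, running sum=3
Position 3: rel=3, running sum=6
Position 4: rel=5, running sum=11
Position 5: rel=1, running sum=12
Position 6: rel=1, running sum=13
Position 7: rel=0, running sum=13
Position 8: rel=6, running sum=19
Position 9: rel=5, running sum=24
CG = 24

24


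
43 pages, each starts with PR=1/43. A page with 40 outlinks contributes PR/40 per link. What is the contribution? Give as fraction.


Initial PR = 1/43 = 1/43
Outlinks = 40
Contribution per link = PR / outlinks
= 1/43 / 40
= 1/1720

1/1720


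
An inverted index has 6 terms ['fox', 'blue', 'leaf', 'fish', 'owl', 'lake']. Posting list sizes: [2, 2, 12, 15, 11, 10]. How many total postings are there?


Summing posting list sizes:
'fox': 2 postings
'blue': 2 postings
'leaf': 12 postings
'fish': 15 postings
'owl': 11 postings
'lake': 10 postings
Total = 2 + 2 + 12 + 15 + 11 + 10 = 52

52


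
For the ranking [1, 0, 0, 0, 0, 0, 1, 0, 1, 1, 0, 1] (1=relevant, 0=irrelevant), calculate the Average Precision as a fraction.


Computing P@k for each relevant position:
Position 1: relevant, P@1 = 1/1 = 1
Position 2: not relevant
Position 3: not relevant
Position 4: not relevant
Position 5: not relevant
Position 6: not relevant
Position 7: relevant, P@7 = 2/7 = 2/7
Position 8: not relevant
Position 9: relevant, P@9 = 3/9 = 1/3
Position 10: relevant, P@10 = 4/10 = 2/5
Position 11: not relevant
Position 12: relevant, P@12 = 5/12 = 5/12
Sum of P@k = 1 + 2/7 + 1/3 + 2/5 + 5/12 = 341/140
AP = 341/140 / 5 = 341/700

341/700


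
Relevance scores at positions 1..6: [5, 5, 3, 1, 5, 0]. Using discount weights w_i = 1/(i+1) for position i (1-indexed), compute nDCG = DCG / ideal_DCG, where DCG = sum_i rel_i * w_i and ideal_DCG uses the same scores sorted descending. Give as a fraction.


Position discount weights w_i = 1/(i+1) for i=1..6:
Weights = [1/2, 1/3, 1/4, 1/5, 1/6, 1/7]
Actual relevance: [5, 5, 3, 1, 5, 0]
DCG = 5/2 + 5/3 + 3/4 + 1/5 + 5/6 + 0/7 = 119/20
Ideal relevance (sorted desc): [5, 5, 5, 3, 1, 0]
Ideal DCG = 5/2 + 5/3 + 5/4 + 3/5 + 1/6 + 0/7 = 371/60
nDCG = DCG / ideal_DCG = 119/20 / 371/60 = 51/53

51/53


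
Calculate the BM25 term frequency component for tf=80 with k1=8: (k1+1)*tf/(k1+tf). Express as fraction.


BM25 TF component = (k1+1)*tf / (k1+tf)
k1 = 8, tf = 80
Numerator = (8+1)*80 = 720
Denominator = 8 + 80 = 88
= 720/88 = 90/11

90/11


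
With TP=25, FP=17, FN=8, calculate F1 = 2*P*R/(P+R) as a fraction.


F1 = 2 * P * R / (P + R)
P = TP/(TP+FP) = 25/42 = 25/42
R = TP/(TP+FN) = 25/33 = 25/33
2 * P * R = 2 * 25/42 * 25/33 = 625/693
P + R = 25/42 + 25/33 = 625/462
F1 = 625/693 / 625/462 = 2/3

2/3


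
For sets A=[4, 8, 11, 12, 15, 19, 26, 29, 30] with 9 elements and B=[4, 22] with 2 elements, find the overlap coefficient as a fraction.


A intersect B = [4]
|A intersect B| = 1
min(|A|, |B|) = min(9, 2) = 2
Overlap = 1 / 2 = 1/2

1/2


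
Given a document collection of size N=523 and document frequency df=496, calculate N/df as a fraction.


IDF ratio = N / df
= 523 / 496
= 523/496

523/496


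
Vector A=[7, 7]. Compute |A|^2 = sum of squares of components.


|A|^2 = sum of squared components
A[0]^2 = 7^2 = 49
A[1]^2 = 7^2 = 49
Sum = 49 + 49 = 98

98
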